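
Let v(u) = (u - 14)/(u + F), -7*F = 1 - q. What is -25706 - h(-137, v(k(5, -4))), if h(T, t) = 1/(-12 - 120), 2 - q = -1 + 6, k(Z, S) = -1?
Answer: -3393191/132 ≈ -25706.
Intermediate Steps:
q = -3 (q = 2 - (-1 + 6) = 2 - 1*5 = 2 - 5 = -3)
F = -4/7 (F = -(1 - 1*(-3))/7 = -(1 + 3)/7 = -⅐*4 = -4/7 ≈ -0.57143)
v(u) = (-14 + u)/(-4/7 + u) (v(u) = (u - 14)/(u - 4/7) = (-14 + u)/(-4/7 + u))
h(T, t) = -1/132 (h(T, t) = 1/(-132) = -1/132)
-25706 - h(-137, v(k(5, -4))) = -25706 - 1*(-1/132) = -25706 + 1/132 = -3393191/132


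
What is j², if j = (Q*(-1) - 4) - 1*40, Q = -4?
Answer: 1600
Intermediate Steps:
j = -40 (j = (-4*(-1) - 4) - 1*40 = (4 - 4) - 40 = 0 - 40 = -40)
j² = (-40)² = 1600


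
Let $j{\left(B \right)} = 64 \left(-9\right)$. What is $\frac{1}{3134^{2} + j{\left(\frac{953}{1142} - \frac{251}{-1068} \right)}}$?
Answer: $\frac{1}{9821380} \approx 1.0182 \cdot 10^{-7}$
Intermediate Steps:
$j{\left(B \right)} = -576$
$\frac{1}{3134^{2} + j{\left(\frac{953}{1142} - \frac{251}{-1068} \right)}} = \frac{1}{3134^{2} - 576} = \frac{1}{9821956 - 576} = \frac{1}{9821380}$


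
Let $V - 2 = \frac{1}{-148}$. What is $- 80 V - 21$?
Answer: $- \frac{6677}{37} \approx -180.46$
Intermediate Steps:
$V = \frac{295}{148}$ ($V = 2 + \frac{1}{-148} = 2 - \frac{1}{148} = \frac{295}{148} \approx 1.9932$)
$- 80 V - 21 = \left(-80\right) \frac{295}{148} - 21 = - \frac{5900}{37} - 21 = - \frac{6677}{37}$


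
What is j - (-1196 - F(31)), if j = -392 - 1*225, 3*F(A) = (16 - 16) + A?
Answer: 1768/3 ≈ 589.33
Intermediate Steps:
F(A) = A/3 (F(A) = ((16 - 16) + A)/3 = (0 + A)/3 = A/3)
j = -617 (j = -392 - 225 = -617)
j - (-1196 - F(31)) = -617 - (-1196 - 31/3) = -617 - 1*(-3619/3) = -617 + 3619/3 = 1768/3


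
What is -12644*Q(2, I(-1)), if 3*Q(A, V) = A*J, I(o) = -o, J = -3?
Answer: 25288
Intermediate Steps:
Q(A, V) = -A (Q(A, V) = (A*(-3))/3 = (-3*A)/3 = -A)
-12644*Q(2, I(-1)) = -(-12644)*2 = -12644*(-2) = 25288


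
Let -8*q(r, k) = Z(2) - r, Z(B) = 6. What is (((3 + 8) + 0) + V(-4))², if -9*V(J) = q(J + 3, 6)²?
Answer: 39526369/331776 ≈ 119.14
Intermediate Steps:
q(r, k) = -¾ + r/8 (q(r, k) = -(6 - r)/8 = -¾ + r/8)
V(J) = -(-3/8 + J/8)²/9 (V(J) = -(-¾ + (J + 3)/8)²/9 = -(-¾ + (3 + J)/8)²/9 = -(-¾ + (3/8 + J/8))²/9 = -(-3/8 + J/8)²/9)
(((3 + 8) + 0) + V(-4))² = (((3 + 8) + 0) - (-3 - 4)²/576)² = ((11 + 0) - 1/576*(-7)²)² = (11 - 1/576*49)² = (11 - 49/576)² = (6287/576)² = 39526369/331776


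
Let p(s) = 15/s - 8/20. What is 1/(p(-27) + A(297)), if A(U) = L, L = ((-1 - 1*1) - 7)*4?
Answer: -45/1663 ≈ -0.027060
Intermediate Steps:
p(s) = -⅖ + 15/s (p(s) = 15/s - 8*1/20 = 15/s - ⅖ = -⅖ + 15/s)
L = -36 (L = ((-1 - 1) - 7)*4 = (-2 - 7)*4 = -9*4 = -36)
A(U) = -36
1/(p(-27) + A(297)) = 1/((-⅖ + 15/(-27)) - 36) = 1/((-⅖ + 15*(-1/27)) - 36) = 1/((-⅖ - 5/9) - 36) = 1/(-43/45 - 36) = 1/(-1663/45) = -45/1663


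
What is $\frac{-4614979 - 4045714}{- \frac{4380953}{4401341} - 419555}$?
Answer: $\frac{38118663189313}{1846609004208} \approx 20.643$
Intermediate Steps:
$\frac{-4614979 - 4045714}{- \frac{4380953}{4401341} - 419555} = - \frac{8660693}{\left(-4380953\right) \frac{1}{4401341} - 419555} = - \frac{8660693}{- \frac{4380953}{4401341} - 419555} = - \frac{8660693}{- \frac{1846609004208}{4401341}} = \left(-8660693\right) \left(- \frac{4401341}{1846609004208}\right) = \frac{38118663189313}{1846609004208}$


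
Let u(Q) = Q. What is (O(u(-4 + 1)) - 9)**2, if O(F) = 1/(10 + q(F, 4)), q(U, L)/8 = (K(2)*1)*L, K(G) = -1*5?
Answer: 1825201/22500 ≈ 81.120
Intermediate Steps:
K(G) = -5
q(U, L) = -40*L (q(U, L) = 8*((-5*1)*L) = 8*(-5*L) = -40*L)
O(F) = -1/150 (O(F) = 1/(10 - 40*4) = 1/(10 - 160) = 1/(-150) = -1/150)
(O(u(-4 + 1)) - 9)**2 = (-1/150 - 9)**2 = (-1351/150)**2 = 1825201/22500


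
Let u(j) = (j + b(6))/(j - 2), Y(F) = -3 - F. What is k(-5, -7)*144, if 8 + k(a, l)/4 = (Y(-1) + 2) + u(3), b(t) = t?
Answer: 576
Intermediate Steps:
u(j) = (6 + j)/(-2 + j) (u(j) = (j + 6)/(j - 2) = (6 + j)/(-2 + j))
k(a, l) = 4 (k(a, l) = -32 + 4*(((-3 - 1*(-1)) + 2) + (6 + 3)/(-2 + 3)) = -32 + 4*(((-3 + 1) + 2) + 9/1) = -32 + 4*((-2 + 2) + 1*9) = -32 + 4*(0 + 9) = -32 + 4*9 = -32 + 36 = 4)
k(-5, -7)*144 = 4*144 = 576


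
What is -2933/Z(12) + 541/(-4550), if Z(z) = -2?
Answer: 3336017/2275 ≈ 1466.4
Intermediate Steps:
-2933/Z(12) + 541/(-4550) = -2933/(-2) + 541/(-4550) = -2933*(-½) + 541*(-1/4550) = 2933/2 - 541/4550 = 3336017/2275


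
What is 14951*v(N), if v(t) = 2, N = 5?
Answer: 29902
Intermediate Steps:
14951*v(N) = 14951*2 = 29902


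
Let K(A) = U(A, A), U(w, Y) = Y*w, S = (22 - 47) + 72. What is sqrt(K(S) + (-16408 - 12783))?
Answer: 3*I*sqrt(2998) ≈ 164.26*I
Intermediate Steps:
S = 47 (S = -25 + 72 = 47)
K(A) = A**2 (K(A) = A*A = A**2)
sqrt(K(S) + (-16408 - 12783)) = sqrt(47**2 + (-16408 - 12783)) = sqrt(2209 - 29191) = sqrt(-26982) = 3*I*sqrt(2998)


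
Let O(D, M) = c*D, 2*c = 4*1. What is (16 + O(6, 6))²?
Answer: 784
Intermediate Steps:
c = 2 (c = (4*1)/2 = (½)*4 = 2)
O(D, M) = 2*D
(16 + O(6, 6))² = (16 + 2*6)² = (16 + 12)² = 28² = 784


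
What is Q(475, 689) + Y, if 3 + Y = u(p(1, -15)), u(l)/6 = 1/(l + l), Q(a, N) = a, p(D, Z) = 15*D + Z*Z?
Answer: 37761/80 ≈ 472.01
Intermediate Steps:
p(D, Z) = Z**2 + 15*D (p(D, Z) = 15*D + Z**2 = Z**2 + 15*D)
u(l) = 3/l (u(l) = 6/(l + l) = 6/((2*l)) = 6*(1/(2*l)) = 3/l)
Y = -239/80 (Y = -3 + 3/((-15)**2 + 15*1) = -3 + 3/(225 + 15) = -3 + 3/240 = -3 + 3*(1/240) = -3 + 1/80 = -239/80 ≈ -2.9875)
Q(475, 689) + Y = 475 - 239/80 = 37761/80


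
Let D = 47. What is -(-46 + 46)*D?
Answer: 0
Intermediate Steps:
-(-46 + 46)*D = -(-46 + 46)*47 = -0*47 = -1*0 = 0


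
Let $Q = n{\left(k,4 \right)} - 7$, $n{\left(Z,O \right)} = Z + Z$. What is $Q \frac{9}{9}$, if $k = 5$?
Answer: $3$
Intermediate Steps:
$n{\left(Z,O \right)} = 2 Z$
$Q = 3$ ($Q = 2 \cdot 5 - 7 = 10 - 7 = 3$)
$Q \frac{9}{9} = 3 \cdot \frac{9}{9} = 3 \cdot 9 \cdot \frac{1}{9} = 3 \cdot 1 = 3$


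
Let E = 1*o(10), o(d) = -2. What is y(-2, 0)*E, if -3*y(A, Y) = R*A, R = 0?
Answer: 0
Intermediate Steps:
y(A, Y) = 0 (y(A, Y) = -0*A = -⅓*0 = 0)
E = -2 (E = 1*(-2) = -2)
y(-2, 0)*E = 0*(-2) = 0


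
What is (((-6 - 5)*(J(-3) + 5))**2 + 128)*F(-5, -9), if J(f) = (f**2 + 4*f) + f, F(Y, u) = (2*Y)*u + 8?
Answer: 24402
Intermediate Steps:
F(Y, u) = 8 + 2*Y*u (F(Y, u) = 2*Y*u + 8 = 8 + 2*Y*u)
J(f) = f**2 + 5*f
(((-6 - 5)*(J(-3) + 5))**2 + 128)*F(-5, -9) = (((-6 - 5)*(-3*(5 - 3) + 5))**2 + 128)*(8 + 2*(-5)*(-9)) = ((-11*(-3*2 + 5))**2 + 128)*(8 + 90) = ((-11*(-6 + 5))**2 + 128)*98 = ((-11*(-1))**2 + 128)*98 = (11**2 + 128)*98 = (121 + 128)*98 = 249*98 = 24402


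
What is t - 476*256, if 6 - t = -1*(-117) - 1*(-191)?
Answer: -122158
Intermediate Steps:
t = -302 (t = 6 - (-1*(-117) - 1*(-191)) = 6 - (117 + 191) = 6 - 1*308 = 6 - 308 = -302)
t - 476*256 = -302 - 476*256 = -302 - 121856 = -122158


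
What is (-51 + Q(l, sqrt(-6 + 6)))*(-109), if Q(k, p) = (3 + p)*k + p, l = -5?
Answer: 7194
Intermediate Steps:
Q(k, p) = p + k*(3 + p) (Q(k, p) = k*(3 + p) + p = p + k*(3 + p))
(-51 + Q(l, sqrt(-6 + 6)))*(-109) = (-51 + (sqrt(-6 + 6) + 3*(-5) - 5*sqrt(-6 + 6)))*(-109) = (-51 + (sqrt(0) - 15 - 5*sqrt(0)))*(-109) = (-51 + (0 - 15 - 5*0))*(-109) = (-51 + (0 - 15 + 0))*(-109) = (-51 - 15)*(-109) = -66*(-109) = 7194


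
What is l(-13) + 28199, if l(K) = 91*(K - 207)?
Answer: 8179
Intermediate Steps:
l(K) = -18837 + 91*K (l(K) = 91*(-207 + K) = -18837 + 91*K)
l(-13) + 28199 = (-18837 + 91*(-13)) + 28199 = (-18837 - 1183) + 28199 = -20020 + 28199 = 8179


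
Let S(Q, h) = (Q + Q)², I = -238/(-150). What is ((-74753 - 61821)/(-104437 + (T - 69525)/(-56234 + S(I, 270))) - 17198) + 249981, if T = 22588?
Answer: 7688619037890421095/33028940451197 ≈ 2.3278e+5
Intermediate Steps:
I = 119/75 (I = -238*(-1/150) = 119/75 ≈ 1.5867)
S(Q, h) = 4*Q² (S(Q, h) = (2*Q)² = 4*Q²)
((-74753 - 61821)/(-104437 + (T - 69525)/(-56234 + S(I, 270))) - 17198) + 249981 = ((-74753 - 61821)/(-104437 + (22588 - 69525)/(-56234 + 4*(119/75)²)) - 17198) + 249981 = (-136574/(-104437 - 46937/(-56234 + 4*(14161/5625))) - 17198) + 249981 = (-136574/(-104437 - 46937/(-56234 + 56644/5625)) - 17198) + 249981 = (-136574/(-104437 - 46937/(-316259606/5625)) - 17198) + 249981 = (-136574/(-104437 - 46937*(-5625/316259606)) - 17198) + 249981 = (-136574/(-104437 + 264020625/316259606) - 17198) + 249981 = (-136574/(-33028940451197/316259606) - 17198) + 249981 = (-136574*(-316259606/33028940451197) - 17198) + 249981 = (43192839429844/33028940451197 - 17198) + 249981 = -567988525040256162/33028940451197 + 249981 = 7688619037890421095/33028940451197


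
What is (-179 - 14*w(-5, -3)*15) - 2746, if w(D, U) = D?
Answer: -1875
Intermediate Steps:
(-179 - 14*w(-5, -3)*15) - 2746 = (-179 - 14*(-5)*15) - 2746 = (-179 + 70*15) - 2746 = (-179 + 1050) - 2746 = 871 - 2746 = -1875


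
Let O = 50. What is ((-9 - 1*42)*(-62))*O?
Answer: 158100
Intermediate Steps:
((-9 - 1*42)*(-62))*O = ((-9 - 1*42)*(-62))*50 = ((-9 - 42)*(-62))*50 = -51*(-62)*50 = 3162*50 = 158100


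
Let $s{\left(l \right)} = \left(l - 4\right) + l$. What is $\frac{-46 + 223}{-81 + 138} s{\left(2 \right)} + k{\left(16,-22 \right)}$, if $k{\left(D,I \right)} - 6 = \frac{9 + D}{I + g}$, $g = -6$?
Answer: $\frac{143}{28} \approx 5.1071$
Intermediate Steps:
$s{\left(l \right)} = -4 + 2 l$ ($s{\left(l \right)} = \left(-4 + l\right) + l = -4 + 2 l$)
$k{\left(D,I \right)} = 6 + \frac{9 + D}{-6 + I}$ ($k{\left(D,I \right)} = 6 + \frac{9 + D}{I - 6} = 6 + \frac{9 + D}{-6 + I}$)
$\frac{-46 + 223}{-81 + 138} s{\left(2 \right)} + k{\left(16,-22 \right)} = \frac{-46 + 223}{-81 + 138} \left(-4 + 2 \cdot 2\right) + \frac{-27 + 16 + 6 \left(-22\right)}{-6 - 22} = \frac{177}{57} \left(-4 + 4\right) + \frac{-27 + 16 - 132}{-28} = 177 \cdot \frac{1}{57} \cdot 0 - - \frac{143}{28} = \frac{59}{19} \cdot 0 + \frac{143}{28} = 0 + \frac{143}{28} = \frac{143}{28}$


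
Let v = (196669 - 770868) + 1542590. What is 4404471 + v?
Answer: 5372862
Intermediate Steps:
v = 968391 (v = -574199 + 1542590 = 968391)
4404471 + v = 4404471 + 968391 = 5372862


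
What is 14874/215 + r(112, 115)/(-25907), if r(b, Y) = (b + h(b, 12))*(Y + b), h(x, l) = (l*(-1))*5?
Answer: 382802858/5570005 ≈ 68.726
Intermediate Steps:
h(x, l) = -5*l (h(x, l) = -l*5 = -5*l)
r(b, Y) = (-60 + b)*(Y + b) (r(b, Y) = (b - 5*12)*(Y + b) = (b - 60)*(Y + b) = (-60 + b)*(Y + b))
14874/215 + r(112, 115)/(-25907) = 14874/215 + (112**2 - 60*115 - 60*112 + 115*112)/(-25907) = 14874*(1/215) + (12544 - 6900 - 6720 + 12880)*(-1/25907) = 14874/215 + 11804*(-1/25907) = 14874/215 - 11804/25907 = 382802858/5570005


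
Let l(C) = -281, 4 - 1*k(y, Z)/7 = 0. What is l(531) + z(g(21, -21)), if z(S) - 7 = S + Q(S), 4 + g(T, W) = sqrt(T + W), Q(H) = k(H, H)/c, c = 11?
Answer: -3030/11 ≈ -275.45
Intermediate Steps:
k(y, Z) = 28 (k(y, Z) = 28 - 7*0 = 28 + 0 = 28)
Q(H) = 28/11
g(T, W) = -4 + sqrt(T + W)
z(S) = 105/11 + S (z(S) = 7 + (S + 28/11) = 7 + (28/11 + S) = 105/11 + S)
l(531) + z(g(21, -21)) = -281 + (105/11 + (-4 + sqrt(21 - 21))) = -281 + (105/11 + (-4 + sqrt(0))) = -281 + (105/11 + (-4 + 0)) = -281 + (105/11 - 4) = -281 + 61/11 = -3030/11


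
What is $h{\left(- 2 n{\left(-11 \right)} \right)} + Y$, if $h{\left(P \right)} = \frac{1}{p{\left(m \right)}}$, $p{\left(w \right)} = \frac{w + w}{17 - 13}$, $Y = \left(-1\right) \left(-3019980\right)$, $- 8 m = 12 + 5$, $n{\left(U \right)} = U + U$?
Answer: $\frac{51339644}{17} \approx 3.02 \cdot 10^{6}$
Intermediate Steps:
$n{\left(U \right)} = 2 U$
$m = - \frac{17}{8}$ ($m = - \frac{12 + 5}{8} = \left(- \frac{1}{8}\right) 17 = - \frac{17}{8} \approx -2.125$)
$Y = 3019980$
$p{\left(w \right)} = \frac{w}{2}$ ($p{\left(w \right)} = \frac{2 w}{4} = 2 w \frac{1}{4} = \frac{w}{2}$)
$h{\left(P \right)} = - \frac{16}{17}$ ($h{\left(P \right)} = \frac{1}{\frac{1}{2} \left(- \frac{17}{8}\right)} = \frac{1}{- \frac{17}{16}} = - \frac{16}{17}$)
$h{\left(- 2 n{\left(-11 \right)} \right)} + Y = - \frac{16}{17} + 3019980 = \frac{51339644}{17}$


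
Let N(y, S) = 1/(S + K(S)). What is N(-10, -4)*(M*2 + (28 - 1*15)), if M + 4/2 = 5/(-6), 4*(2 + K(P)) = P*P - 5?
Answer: -88/39 ≈ -2.2564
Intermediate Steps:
K(P) = -13/4 + P**2/4 (K(P) = -2 + (P*P - 5)/4 = -2 + (P**2 - 5)/4 = -2 + (-5 + P**2)/4 = -2 + (-5/4 + P**2/4) = -13/4 + P**2/4)
M = -17/6 (M = -2 + 5/(-6) = -2 + 5*(-1/6) = -2 - 5/6 = -17/6 ≈ -2.8333)
N(y, S) = 1/(-13/4 + S + S**2/4) (N(y, S) = 1/(S + (-13/4 + S**2/4)) = 1/(-13/4 + S + S**2/4))
N(-10, -4)*(M*2 + (28 - 1*15)) = (4/(-13 + (-4)**2 + 4*(-4)))*(-17/6*2 + (28 - 1*15)) = (4/(-13 + 16 - 16))*(-17/3 + (28 - 15)) = (4/(-13))*(-17/3 + 13) = (4*(-1/13))*(22/3) = -4/13*22/3 = -88/39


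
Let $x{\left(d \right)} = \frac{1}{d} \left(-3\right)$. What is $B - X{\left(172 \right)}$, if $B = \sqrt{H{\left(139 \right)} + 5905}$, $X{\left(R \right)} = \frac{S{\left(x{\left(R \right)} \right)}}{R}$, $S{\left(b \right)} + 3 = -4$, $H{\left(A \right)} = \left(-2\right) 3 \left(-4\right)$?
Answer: $\frac{13251}{172} \approx 77.041$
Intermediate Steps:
$x{\left(d \right)} = - \frac{3}{d}$
$H{\left(A \right)} = 24$ ($H{\left(A \right)} = \left(-6\right) \left(-4\right) = 24$)
$S{\left(b \right)} = -7$ ($S{\left(b \right)} = -3 - 4 = -7$)
$X{\left(R \right)} = - \frac{7}{R}$
$B = 77$ ($B = \sqrt{24 + 5905} = \sqrt{5929} = 77$)
$B - X{\left(172 \right)} = 77 - - \frac{7}{172} = 77 + \frac{7}{172} = \frac{13251}{172}$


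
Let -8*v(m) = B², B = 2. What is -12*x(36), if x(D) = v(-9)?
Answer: 6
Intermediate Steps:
v(m) = -½ (v(m) = -⅛*2² = -⅛*4 = -½)
x(D) = -½
-12*x(36) = -12*(-½) = 6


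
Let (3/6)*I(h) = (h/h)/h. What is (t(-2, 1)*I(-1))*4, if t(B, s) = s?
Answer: -8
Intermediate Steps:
I(h) = 2/h (I(h) = 2*((h/h)/h) = 2*(1/h) = 2/h)
(t(-2, 1)*I(-1))*4 = (1*(2/(-1)))*4 = (1*(2*(-1)))*4 = (1*(-2))*4 = -2*4 = -8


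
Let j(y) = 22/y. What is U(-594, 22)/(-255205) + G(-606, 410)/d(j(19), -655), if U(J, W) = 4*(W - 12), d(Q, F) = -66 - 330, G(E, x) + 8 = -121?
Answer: 2193707/6737412 ≈ 0.32560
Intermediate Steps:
G(E, x) = -129 (G(E, x) = -8 - 121 = -129)
d(Q, F) = -396
U(J, W) = -48 + 4*W (U(J, W) = 4*(-12 + W) = -48 + 4*W)
U(-594, 22)/(-255205) + G(-606, 410)/d(j(19), -655) = (-48 + 4*22)/(-255205) - 129/(-396) = (-48 + 88)*(-1/255205) - 129*(-1/396) = 40*(-1/255205) + 43/132 = -8/51041 + 43/132 = 2193707/6737412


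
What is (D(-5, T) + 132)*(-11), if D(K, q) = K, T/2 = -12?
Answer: -1397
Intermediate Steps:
T = -24 (T = 2*(-12) = -24)
(D(-5, T) + 132)*(-11) = (-5 + 132)*(-11) = 127*(-11) = -1397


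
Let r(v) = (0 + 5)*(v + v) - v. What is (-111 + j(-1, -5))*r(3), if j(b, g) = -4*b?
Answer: -2889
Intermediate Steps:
r(v) = 9*v (r(v) = 5*(2*v) - v = 10*v - v = 9*v)
(-111 + j(-1, -5))*r(3) = (-111 - 4*(-1))*(9*3) = (-111 + 4)*27 = -107*27 = -2889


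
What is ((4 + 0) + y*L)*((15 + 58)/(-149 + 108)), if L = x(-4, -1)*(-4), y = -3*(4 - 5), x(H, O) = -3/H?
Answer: 365/41 ≈ 8.9024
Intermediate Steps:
y = 3 (y = -3*(-1) = 3)
L = -3 (L = -3/(-4)*(-4) = -3*(-1/4)*(-4) = (3/4)*(-4) = -3)
((4 + 0) + y*L)*((15 + 58)/(-149 + 108)) = ((4 + 0) + 3*(-3))*((15 + 58)/(-149 + 108)) = (4 - 9)*(73/(-41)) = -365*(-1)/41 = -5*(-73/41) = 365/41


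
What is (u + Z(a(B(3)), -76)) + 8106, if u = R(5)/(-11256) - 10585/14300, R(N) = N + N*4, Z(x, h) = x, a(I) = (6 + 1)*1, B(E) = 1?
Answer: 65287773407/8048040 ≈ 8112.3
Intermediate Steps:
a(I) = 7 (a(I) = 7*1 = 7)
R(N) = 5*N (R(N) = N + 4*N = 5*N)
u = -5975113/8048040 (u = (5*5)/(-11256) - 10585/14300 = 25*(-1/11256) - 10585*1/14300 = -25/11256 - 2117/2860 = -5975113/8048040 ≈ -0.74243)
(u + Z(a(B(3)), -76)) + 8106 = (-5975113/8048040 + 7) + 8106 = 50361167/8048040 + 8106 = 65287773407/8048040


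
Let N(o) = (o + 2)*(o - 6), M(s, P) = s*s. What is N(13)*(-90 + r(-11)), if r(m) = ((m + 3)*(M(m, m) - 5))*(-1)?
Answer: 87990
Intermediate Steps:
M(s, P) = s**2
N(o) = (-6 + o)*(2 + o) (N(o) = (2 + o)*(-6 + o) = (-6 + o)*(2 + o))
r(m) = -(-5 + m**2)*(3 + m) (r(m) = ((m + 3)*(m**2 - 5))*(-1) = ((3 + m)*(-5 + m**2))*(-1) = ((-5 + m**2)*(3 + m))*(-1) = -(-5 + m**2)*(3 + m))
N(13)*(-90 + r(-11)) = (-12 + 13**2 - 4*13)*(-90 + (15 - 1*(-11)**3 - 3*(-11)**2 + 5*(-11))) = (-12 + 169 - 52)*(-90 + (15 - 1*(-1331) - 3*121 - 55)) = 105*(-90 + (15 + 1331 - 363 - 55)) = 105*(-90 + 928) = 105*838 = 87990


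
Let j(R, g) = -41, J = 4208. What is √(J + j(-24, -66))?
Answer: 3*√463 ≈ 64.552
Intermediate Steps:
√(J + j(-24, -66)) = √(4208 - 41) = √4167 = 3*√463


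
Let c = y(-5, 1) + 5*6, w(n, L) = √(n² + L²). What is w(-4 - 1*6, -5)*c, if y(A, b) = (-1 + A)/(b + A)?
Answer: 315*√5/2 ≈ 352.18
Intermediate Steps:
y(A, b) = (-1 + A)/(A + b)
w(n, L) = √(L² + n²)
c = 63/2 (c = (-1 - 5)/(-5 + 1) + 5*6 = -6/(-4) + 30 = -¼*(-6) + 30 = 3/2 + 30 = 63/2 ≈ 31.500)
w(-4 - 1*6, -5)*c = √((-5)² + (-4 - 1*6)²)*(63/2) = √(25 + (-4 - 6)²)*(63/2) = √(25 + (-10)²)*(63/2) = √(25 + 100)*(63/2) = √125*(63/2) = (5*√5)*(63/2) = 315*√5/2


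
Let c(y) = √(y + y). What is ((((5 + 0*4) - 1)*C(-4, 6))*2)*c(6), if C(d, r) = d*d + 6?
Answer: 352*√3 ≈ 609.68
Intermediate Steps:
C(d, r) = 6 + d² (C(d, r) = d² + 6 = 6 + d²)
c(y) = √2*√y (c(y) = √(2*y) = √2*√y)
((((5 + 0*4) - 1)*C(-4, 6))*2)*c(6) = ((((5 + 0*4) - 1)*(6 + (-4)²))*2)*(√2*√6) = ((((5 + 0) - 1)*(6 + 16))*2)*(2*√3) = (((5 - 1)*22)*2)*(2*√3) = ((4*22)*2)*(2*√3) = (88*2)*(2*√3) = 176*(2*√3) = 352*√3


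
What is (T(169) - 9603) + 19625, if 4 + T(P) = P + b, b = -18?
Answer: 10169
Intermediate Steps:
T(P) = -22 + P (T(P) = -4 + (P - 18) = -4 + (-18 + P) = -22 + P)
(T(169) - 9603) + 19625 = ((-22 + 169) - 9603) + 19625 = (147 - 9603) + 19625 = -9456 + 19625 = 10169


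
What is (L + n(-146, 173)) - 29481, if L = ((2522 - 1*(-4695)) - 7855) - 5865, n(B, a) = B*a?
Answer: -61242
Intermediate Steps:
L = -6503 (L = ((2522 + 4695) - 7855) - 5865 = (7217 - 7855) - 5865 = -638 - 5865 = -6503)
(L + n(-146, 173)) - 29481 = (-6503 - 146*173) - 29481 = (-6503 - 25258) - 29481 = -31761 - 29481 = -61242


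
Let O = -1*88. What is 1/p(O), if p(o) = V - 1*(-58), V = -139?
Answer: -1/81 ≈ -0.012346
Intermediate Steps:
O = -88
p(o) = -81 (p(o) = -139 - 1*(-58) = -139 + 58 = -81)
1/p(O) = 1/(-81) = -1/81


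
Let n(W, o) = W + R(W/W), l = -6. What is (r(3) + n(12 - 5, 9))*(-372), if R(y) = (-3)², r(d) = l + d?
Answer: -4836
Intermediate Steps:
r(d) = -6 + d
R(y) = 9
n(W, o) = 9 + W (n(W, o) = W + 9 = 9 + W)
(r(3) + n(12 - 5, 9))*(-372) = ((-6 + 3) + (9 + (12 - 5)))*(-372) = (-3 + (9 + 7))*(-372) = (-3 + 16)*(-372) = 13*(-372) = -4836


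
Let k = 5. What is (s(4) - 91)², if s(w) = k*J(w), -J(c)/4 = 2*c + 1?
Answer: 73441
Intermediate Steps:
J(c) = -4 - 8*c (J(c) = -4*(2*c + 1) = -4*(1 + 2*c) = -4 - 8*c)
s(w) = -20 - 40*w (s(w) = 5*(-4 - 8*w) = -20 - 40*w)
(s(4) - 91)² = ((-20 - 40*4) - 91)² = ((-20 - 160) - 91)² = (-180 - 91)² = (-271)² = 73441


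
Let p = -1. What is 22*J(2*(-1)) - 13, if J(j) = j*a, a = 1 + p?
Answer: -13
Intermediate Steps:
a = 0 (a = 1 - 1 = 0)
J(j) = 0 (J(j) = j*0 = 0)
22*J(2*(-1)) - 13 = 22*0 - 13 = 0 - 13 = -13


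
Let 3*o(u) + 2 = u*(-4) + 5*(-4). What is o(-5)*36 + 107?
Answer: 83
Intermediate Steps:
o(u) = -22/3 - 4*u/3 (o(u) = -⅔ + (u*(-4) + 5*(-4))/3 = -⅔ + (-4*u - 20)/3 = -⅔ + (-20 - 4*u)/3 = -⅔ + (-20/3 - 4*u/3) = -22/3 - 4*u/3)
o(-5)*36 + 107 = (-22/3 - 4/3*(-5))*36 + 107 = (-22/3 + 20/3)*36 + 107 = -⅔*36 + 107 = -24 + 107 = 83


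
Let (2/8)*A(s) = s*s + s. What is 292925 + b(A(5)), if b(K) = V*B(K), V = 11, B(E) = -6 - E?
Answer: 291539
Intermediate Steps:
A(s) = 4*s + 4*s² (A(s) = 4*(s*s + s) = 4*(s² + s) = 4*(s + s²) = 4*s + 4*s²)
b(K) = -66 - 11*K (b(K) = 11*(-6 - K) = -66 - 11*K)
292925 + b(A(5)) = 292925 + (-66 - 44*5*(1 + 5)) = 292925 + (-66 - 44*5*6) = 292925 + (-66 - 11*120) = 292925 + (-66 - 1320) = 292925 - 1386 = 291539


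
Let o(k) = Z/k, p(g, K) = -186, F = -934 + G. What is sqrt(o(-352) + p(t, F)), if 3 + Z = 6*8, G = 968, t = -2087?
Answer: I*sqrt(1441374)/88 ≈ 13.643*I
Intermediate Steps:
Z = 45 (Z = -3 + 6*8 = -3 + 48 = 45)
F = 34 (F = -934 + 968 = 34)
o(k) = 45/k
sqrt(o(-352) + p(t, F)) = sqrt(45/(-352) - 186) = sqrt(45*(-1/352) - 186) = sqrt(-45/352 - 186) = sqrt(-65517/352) = I*sqrt(1441374)/88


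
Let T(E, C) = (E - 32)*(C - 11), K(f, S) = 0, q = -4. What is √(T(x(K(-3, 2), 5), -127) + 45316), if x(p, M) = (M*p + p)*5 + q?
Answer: 2*√12571 ≈ 224.24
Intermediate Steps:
x(p, M) = -4 + 5*p + 5*M*p (x(p, M) = (M*p + p)*5 - 4 = (p + M*p)*5 - 4 = (5*p + 5*M*p) - 4 = -4 + 5*p + 5*M*p)
T(E, C) = (-32 + E)*(-11 + C)
√(T(x(K(-3, 2), 5), -127) + 45316) = √((352 - 32*(-127) - 11*(-4 + 5*0 + 5*5*0) - 127*(-4 + 5*0 + 5*5*0)) + 45316) = √((352 + 4064 - 11*(-4 + 0 + 0) - 127*(-4 + 0 + 0)) + 45316) = √((352 + 4064 - 11*(-4) - 127*(-4)) + 45316) = √((352 + 4064 + 44 + 508) + 45316) = √(4968 + 45316) = √50284 = 2*√12571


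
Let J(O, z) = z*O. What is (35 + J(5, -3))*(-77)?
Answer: -1540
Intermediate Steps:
J(O, z) = O*z
(35 + J(5, -3))*(-77) = (35 + 5*(-3))*(-77) = (35 - 15)*(-77) = 20*(-77) = -1540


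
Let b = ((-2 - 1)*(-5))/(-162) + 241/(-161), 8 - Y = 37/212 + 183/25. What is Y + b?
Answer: -24974737/23039100 ≈ -1.0840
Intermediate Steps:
Y = 2679/5300 (Y = 8 - (37/212 + 183/25) = 8 - 1*39721/5300 = 8 - 39721/5300 = 2679/5300 ≈ 0.50547)
b = -13819/8694 (b = -3*(-5)*(-1/162) + 241*(-1/161) = 15*(-1/162) - 241/161 = -5/54 - 241/161 = -13819/8694 ≈ -1.5895)
Y + b = 2679/5300 - 13819/8694 = -24974737/23039100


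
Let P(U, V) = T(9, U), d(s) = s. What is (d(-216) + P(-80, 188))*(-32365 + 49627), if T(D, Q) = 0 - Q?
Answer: -2347632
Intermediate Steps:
T(D, Q) = -Q
P(U, V) = -U
(d(-216) + P(-80, 188))*(-32365 + 49627) = (-216 - 1*(-80))*(-32365 + 49627) = (-216 + 80)*17262 = -136*17262 = -2347632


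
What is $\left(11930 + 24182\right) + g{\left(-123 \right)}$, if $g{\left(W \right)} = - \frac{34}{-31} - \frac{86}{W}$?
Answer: $\frac{137701904}{3813} \approx 36114.0$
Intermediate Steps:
$g{\left(W \right)} = \frac{34}{31} - \frac{86}{W}$ ($g{\left(W \right)} = \left(-34\right) \left(- \frac{1}{31}\right) - \frac{86}{W} = \frac{34}{31} - \frac{86}{W}$)
$\left(11930 + 24182\right) + g{\left(-123 \right)} = \left(11930 + 24182\right) + \left(\frac{34}{31} - \frac{86}{-123}\right) = 36112 + \left(\frac{34}{31} - - \frac{86}{123}\right) = 36112 + \left(\frac{34}{31} + \frac{86}{123}\right) = 36112 + \frac{6848}{3813} = \frac{137701904}{3813}$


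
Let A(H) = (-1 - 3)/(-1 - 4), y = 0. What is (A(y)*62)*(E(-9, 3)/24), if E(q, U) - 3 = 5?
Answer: 248/15 ≈ 16.533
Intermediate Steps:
A(H) = ⅘ (A(H) = -4/(-5) = -4*(-⅕) = ⅘)
E(q, U) = 8 (E(q, U) = 3 + 5 = 8)
(A(y)*62)*(E(-9, 3)/24) = ((⅘)*62)*(8/24) = 248*(8*(1/24))/5 = (248/5)*(⅓) = 248/15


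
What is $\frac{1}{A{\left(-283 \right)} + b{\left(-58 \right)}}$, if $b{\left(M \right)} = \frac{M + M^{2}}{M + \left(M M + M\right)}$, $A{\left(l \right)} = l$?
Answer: $- \frac{56}{15791} \approx -0.0035463$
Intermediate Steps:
$b{\left(M \right)} = \frac{M + M^{2}}{M^{2} + 2 M}$ ($b{\left(M \right)} = \frac{M + M^{2}}{M + \left(M^{2} + M\right)} = \frac{M + M^{2}}{M + \left(M + M^{2}\right)} = \frac{M + M^{2}}{M^{2} + 2 M}$)
$\frac{1}{A{\left(-283 \right)} + b{\left(-58 \right)}} = \frac{1}{-283 + \frac{1 - 58}{2 - 58}} = \frac{1}{-283 + \frac{1}{-56} \left(-57\right)} = \frac{1}{-283 - - \frac{57}{56}} = \frac{1}{-283 + \frac{57}{56}} = \frac{1}{- \frac{15791}{56}} = - \frac{56}{15791}$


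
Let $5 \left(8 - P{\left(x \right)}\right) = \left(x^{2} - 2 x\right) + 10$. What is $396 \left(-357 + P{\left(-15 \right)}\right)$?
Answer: $-159192$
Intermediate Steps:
$P{\left(x \right)} = 6 - \frac{x^{2}}{5} + \frac{2 x}{5}$ ($P{\left(x \right)} = 8 - \frac{\left(x^{2} - 2 x\right) + 10}{5} = 8 - \frac{10 + x^{2} - 2 x}{5} = 8 - \left(2 - \frac{2 x}{5} + \frac{x^{2}}{5}\right) = 6 - \frac{x^{2}}{5} + \frac{2 x}{5}$)
$396 \left(-357 + P{\left(-15 \right)}\right) = 396 \left(-357 + \left(6 - \frac{\left(-15\right)^{2}}{5} + \frac{2}{5} \left(-15\right)\right)\right) = 396 \left(-357 - 45\right) = 396 \left(-402\right) = -159192$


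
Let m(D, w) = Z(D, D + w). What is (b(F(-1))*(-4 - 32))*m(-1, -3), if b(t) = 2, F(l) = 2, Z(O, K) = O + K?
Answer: 360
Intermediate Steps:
Z(O, K) = K + O
m(D, w) = w + 2*D (m(D, w) = (D + w) + D = w + 2*D)
(b(F(-1))*(-4 - 32))*m(-1, -3) = (2*(-4 - 32))*(-3 + 2*(-1)) = (2*(-36))*(-3 - 2) = -72*(-5) = 360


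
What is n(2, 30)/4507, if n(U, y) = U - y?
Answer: -28/4507 ≈ -0.0062126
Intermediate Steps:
n(2, 30)/4507 = (2 - 1*30)/4507 = (2 - 30)*(1/4507) = -28*1/4507 = -28/4507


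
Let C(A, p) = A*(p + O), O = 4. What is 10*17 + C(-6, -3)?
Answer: 164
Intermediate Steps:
C(A, p) = A*(4 + p) (C(A, p) = A*(p + 4) = A*(4 + p))
10*17 + C(-6, -3) = 10*17 - 6*(4 - 3) = 170 - 6*1 = 170 - 6 = 164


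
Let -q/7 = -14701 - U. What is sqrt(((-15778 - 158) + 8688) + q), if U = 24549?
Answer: sqrt(267502) ≈ 517.21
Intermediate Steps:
q = 274750 (q = -7*(-14701 - 1*24549) = -7*(-14701 - 24549) = -7*(-39250) = 274750)
sqrt(((-15778 - 158) + 8688) + q) = sqrt(((-15778 - 158) + 8688) + 274750) = sqrt((-15936 + 8688) + 274750) = sqrt(-7248 + 274750) = sqrt(267502)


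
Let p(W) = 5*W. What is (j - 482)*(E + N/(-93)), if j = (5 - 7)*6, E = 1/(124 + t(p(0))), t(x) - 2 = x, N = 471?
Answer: 4878497/1953 ≈ 2497.9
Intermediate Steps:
t(x) = 2 + x
E = 1/126 (E = 1/(124 + (2 + 5*0)) = 1/(124 + (2 + 0)) = 1/(124 + 2) = 1/126 ≈ 0.0079365)
j = -12 (j = -2*6 = -12)
(j - 482)*(E + N/(-93)) = (-12 - 482)*(1/126 + 471/(-93)) = -494*(1/126 + 471*(-1/93)) = -494*(1/126 - 157/31) = -494*(-19751/3906) = 4878497/1953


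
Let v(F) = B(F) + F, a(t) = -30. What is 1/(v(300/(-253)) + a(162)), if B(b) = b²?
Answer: -64009/1906170 ≈ -0.033580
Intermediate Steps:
v(F) = F + F² (v(F) = F² + F = F + F²)
1/(v(300/(-253)) + a(162)) = 1/((300/(-253))*(1 + 300/(-253)) - 30) = 1/((300*(-1/253))*(1 + 300*(-1/253)) - 30) = 1/(-300*(1 - 300/253)/253 - 30) = 1/(-300/253*(-47/253) - 30) = 1/(14100/64009 - 30) = 1/(-1906170/64009) = -64009/1906170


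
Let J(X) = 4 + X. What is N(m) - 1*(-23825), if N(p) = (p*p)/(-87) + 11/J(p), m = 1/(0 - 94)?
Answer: 2289644943671/96091500 ≈ 23828.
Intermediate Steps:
m = -1/94 (m = 1/(-94) = -1/94 ≈ -0.010638)
N(p) = 11/(4 + p) - p²/87 (N(p) = (p*p)/(-87) + 11/(4 + p) = p²*(-1/87) + 11/(4 + p) = -p²/87 + 11/(4 + p) = 11/(4 + p) - p²/87)
N(m) - 1*(-23825) = (957 - (-1/94)²*(4 - 1/94))/(87*(4 - 1/94)) - 1*(-23825) = (957 - 1*1/8836*375/94)/(87*(375/94)) + 23825 = (1/87)*(94/375)*(957 - 375/830584) + 23825 = (1/87)*(94/375)*(794868513/830584) + 23825 = 264956171/96091500 + 23825 = 2289644943671/96091500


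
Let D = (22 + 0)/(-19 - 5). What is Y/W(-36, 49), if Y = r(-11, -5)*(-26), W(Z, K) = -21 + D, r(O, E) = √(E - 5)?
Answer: 312*I*√10/263 ≈ 3.7514*I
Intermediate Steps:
r(O, E) = √(-5 + E)
D = -11/12 (D = 22/(-24) = 22*(-1/24) = -11/12 ≈ -0.91667)
W(Z, K) = -263/12 (W(Z, K) = -21 - 11/12 = -263/12)
Y = -26*I*√10 (Y = √(-5 - 5)*(-26) = √(-10)*(-26) = (I*√10)*(-26) = -26*I*√10 ≈ -82.219*I)
Y/W(-36, 49) = (-26*I*√10)/(-263/12) = -26*I*√10*(-12/263) = 312*I*√10/263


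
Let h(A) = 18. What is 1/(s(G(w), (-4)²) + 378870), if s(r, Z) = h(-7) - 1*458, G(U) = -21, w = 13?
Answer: 1/378430 ≈ 2.6425e-6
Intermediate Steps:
s(r, Z) = -440 (s(r, Z) = 18 - 1*458 = 18 - 458 = -440)
1/(s(G(w), (-4)²) + 378870) = 1/(-440 + 378870) = 1/378430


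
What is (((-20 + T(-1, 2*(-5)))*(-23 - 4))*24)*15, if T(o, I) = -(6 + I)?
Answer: 155520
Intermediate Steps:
T(o, I) = -6 - I
(((-20 + T(-1, 2*(-5)))*(-23 - 4))*24)*15 = (((-20 + (-6 - 2*(-5)))*(-23 - 4))*24)*15 = (((-20 + (-6 - 1*(-10)))*(-27))*24)*15 = (((-20 + (-6 + 10))*(-27))*24)*15 = (((-20 + 4)*(-27))*24)*15 = (-16*(-27)*24)*15 = (432*24)*15 = 10368*15 = 155520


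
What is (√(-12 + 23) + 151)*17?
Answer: 2567 + 17*√11 ≈ 2623.4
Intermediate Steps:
(√(-12 + 23) + 151)*17 = (√11 + 151)*17 = (151 + √11)*17 = 2567 + 17*√11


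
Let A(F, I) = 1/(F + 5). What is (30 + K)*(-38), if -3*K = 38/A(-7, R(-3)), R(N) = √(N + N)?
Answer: -6308/3 ≈ -2102.7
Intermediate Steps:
R(N) = √2*√N (R(N) = √(2*N) = √2*√N)
A(F, I) = 1/(5 + F)
K = 76/3 (K = -38/(3*(1/(5 - 7))) = -38/(3*(1/(-2))) = -38/(3*(-½)) = -38*(-2)/3 = -⅓*(-76) = 76/3 ≈ 25.333)
(30 + K)*(-38) = (30 + 76/3)*(-38) = (166/3)*(-38) = -6308/3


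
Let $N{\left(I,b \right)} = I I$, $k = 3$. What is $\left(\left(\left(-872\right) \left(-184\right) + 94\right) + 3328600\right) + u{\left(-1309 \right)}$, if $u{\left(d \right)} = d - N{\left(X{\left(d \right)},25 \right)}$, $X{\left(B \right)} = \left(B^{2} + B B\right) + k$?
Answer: $-11744085623392$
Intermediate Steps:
$X{\left(B \right)} = 3 + 2 B^{2}$ ($X{\left(B \right)} = \left(B^{2} + B B\right) + 3 = \left(B^{2} + B^{2}\right) + 3 = 2 B^{2} + 3 = 3 + 2 B^{2}$)
$N{\left(I,b \right)} = I^{2}$
$u{\left(d \right)} = d - \left(3 + 2 d^{2}\right)^{2}$
$\left(\left(\left(-872\right) \left(-184\right) + 94\right) + 3328600\right) + u{\left(-1309 \right)} = \left(\left(\left(-872\right) \left(-184\right) + 94\right) + 3328600\right) - \left(1309 + \left(3 + 2 \left(-1309\right)^{2}\right)^{2}\right) = \left(\left(160448 + 94\right) + 3328600\right) - \left(1309 + \left(3 + 2 \cdot 1713481\right)^{2}\right) = \left(160542 + 3328600\right) - \left(1309 + \left(3 + 3426962\right)^{2}\right) = 3489142 - 11744089112534 = -11744085623392$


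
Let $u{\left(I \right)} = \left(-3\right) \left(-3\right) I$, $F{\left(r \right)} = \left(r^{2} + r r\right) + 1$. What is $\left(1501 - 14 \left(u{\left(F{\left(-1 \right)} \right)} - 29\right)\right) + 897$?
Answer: $2426$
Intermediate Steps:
$F{\left(r \right)} = 1 + 2 r^{2}$ ($F{\left(r \right)} = \left(r^{2} + r^{2}\right) + 1 = 2 r^{2} + 1 = 1 + 2 r^{2}$)
$u{\left(I \right)} = 9 I$
$\left(1501 - 14 \left(u{\left(F{\left(-1 \right)} \right)} - 29\right)\right) + 897 = \left(1501 - 14 \left(9 \left(1 + 2 \left(-1\right)^{2}\right) - 29\right)\right) + 897 = \left(1501 - 14 \left(9 \left(1 + 2 \cdot 1\right) - 29\right)\right) + 897 = \left(1501 - 14 \left(9 \left(1 + 2\right) - 29\right)\right) + 897 = \left(1501 - 14 \left(9 \cdot 3 - 29\right)\right) + 897 = \left(1501 - 14 \left(27 - 29\right)\right) + 897 = \left(1501 - -28\right) + 897 = \left(1501 + 28\right) + 897 = 1529 + 897 = 2426$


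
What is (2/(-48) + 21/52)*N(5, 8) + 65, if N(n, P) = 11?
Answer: 21523/312 ≈ 68.984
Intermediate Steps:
(2/(-48) + 21/52)*N(5, 8) + 65 = (2/(-48) + 21/52)*11 + 65 = (2*(-1/48) + 21*(1/52))*11 + 65 = (-1/24 + 21/52)*11 + 65 = (113/312)*11 + 65 = 1243/312 + 65 = 21523/312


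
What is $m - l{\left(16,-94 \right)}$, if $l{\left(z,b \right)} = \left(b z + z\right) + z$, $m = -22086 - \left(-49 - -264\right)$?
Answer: $-20829$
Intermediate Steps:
$m = -22301$ ($m = -22086 - \left(-49 + 264\right) = -22086 - 215 = -22301$)
$l{\left(z,b \right)} = 2 z + b z$ ($l{\left(z,b \right)} = \left(z + b z\right) + z = 2 z + b z$)
$m - l{\left(16,-94 \right)} = -22301 - 16 \left(2 - 94\right) = -22301 - 16 \left(-92\right) = -22301 - -1472 = -22301 + 1472 = -20829$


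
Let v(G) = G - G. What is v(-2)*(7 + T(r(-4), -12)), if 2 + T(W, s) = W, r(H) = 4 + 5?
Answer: 0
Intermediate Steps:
v(G) = 0
r(H) = 9
T(W, s) = -2 + W
v(-2)*(7 + T(r(-4), -12)) = 0*(7 + (-2 + 9)) = 0*(7 + 7) = 0*14 = 0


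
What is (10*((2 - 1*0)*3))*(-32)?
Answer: -1920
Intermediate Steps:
(10*((2 - 1*0)*3))*(-32) = (10*((2 + 0)*3))*(-32) = (10*(2*3))*(-32) = (10*6)*(-32) = 60*(-32) = -1920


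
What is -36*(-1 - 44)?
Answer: 1620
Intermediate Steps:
-36*(-1 - 44) = -36*(-45) = 1620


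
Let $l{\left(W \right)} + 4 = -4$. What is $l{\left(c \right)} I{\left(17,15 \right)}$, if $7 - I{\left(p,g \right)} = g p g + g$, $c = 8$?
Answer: $30664$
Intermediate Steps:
$I{\left(p,g \right)} = 7 - g - p g^{2}$ ($I{\left(p,g \right)} = 7 - \left(g p g + g\right) = 7 - \left(p g^{2} + g\right) = 7 - \left(g + p g^{2}\right) = 7 - g - p g^{2}$)
$l{\left(W \right)} = -8$ ($l{\left(W \right)} = -4 - 4 = -8$)
$l{\left(c \right)} I{\left(17,15 \right)} = - 8 \left(7 - 15 - 17 \cdot 15^{2}\right) = - 8 \left(7 - 15 - 17 \cdot 225\right) = - 8 \left(7 - 15 - 3825\right) = \left(-8\right) \left(-3833\right) = 30664$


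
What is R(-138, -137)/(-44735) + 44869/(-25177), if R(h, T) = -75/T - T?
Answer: -275462851343/154302154015 ≈ -1.7852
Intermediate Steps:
R(h, T) = -T - 75/T
R(-138, -137)/(-44735) + 44869/(-25177) = (-1*(-137) - 75/(-137))/(-44735) + 44869/(-25177) = (137 - 75*(-1/137))*(-1/44735) + 44869*(-1/25177) = (137 + 75/137)*(-1/44735) - 44869/25177 = (18844/137)*(-1/44735) - 44869/25177 = -18844/6128695 - 44869/25177 = -275462851343/154302154015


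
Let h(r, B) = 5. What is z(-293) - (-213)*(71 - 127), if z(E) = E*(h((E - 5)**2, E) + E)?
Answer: 72456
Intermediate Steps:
z(E) = E*(5 + E)
z(-293) - (-213)*(71 - 127) = -293*(5 - 293) - (-213)*(71 - 127) = -293*(-288) - (-213)*(-56) = 84384 - 1*11928 = 84384 - 11928 = 72456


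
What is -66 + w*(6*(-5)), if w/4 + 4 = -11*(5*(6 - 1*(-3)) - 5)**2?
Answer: 2112414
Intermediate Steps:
w = -70416 (w = -16 + 4*(-11*(5*(6 - 1*(-3)) - 5)**2) = -16 + 4*(-11*(5*(6 + 3) - 5)**2) = -16 + 4*(-11*(5*9 - 5)**2) = -16 + 4*(-11*(45 - 5)**2) = -16 + 4*(-11*40**2) = -16 + 4*(-11*1600) = -16 + 4*(-17600) = -16 - 70400 = -70416)
-66 + w*(6*(-5)) = -66 - 422496*(-5) = -66 - 70416*(-30) = -66 + 2112480 = 2112414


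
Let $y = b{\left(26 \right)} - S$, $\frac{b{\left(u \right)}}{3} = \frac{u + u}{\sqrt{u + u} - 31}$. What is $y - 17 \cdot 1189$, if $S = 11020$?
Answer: $- \frac{9465211}{303} - \frac{104 \sqrt{13}}{303} \approx -31240.0$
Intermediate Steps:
$b{\left(u \right)} = \frac{6 u}{-31 + \sqrt{2} \sqrt{u}}$ ($b{\left(u \right)} = 3 \frac{u + u}{\sqrt{u + u} - 31} = 3 \frac{2 u}{\sqrt{2 u} - 31} = 3 \frac{2 u}{\sqrt{2} \sqrt{u} - 31} = 3 \frac{2 u}{-31 + \sqrt{2} \sqrt{u}} = \frac{6 u}{-31 + \sqrt{2} \sqrt{u}}$)
$y = -11020 + \frac{156}{-31 + 2 \sqrt{13}}$ ($y = 6 \cdot 26 \frac{1}{-31 + \sqrt{2} \sqrt{26}} - 11020 = 6 \cdot 26 \frac{1}{-31 + 2 \sqrt{13}} - 11020 = \frac{156}{-31 + 2 \sqrt{13}} - 11020 = -11020 + \frac{156}{-31 + 2 \sqrt{13}} \approx -11027.0$)
$y - 17 \cdot 1189 = \left(- \frac{3340672}{303} - \frac{104 \sqrt{13}}{303}\right) - 17 \cdot 1189 = \left(- \frac{3340672}{303} - \frac{104 \sqrt{13}}{303}\right) - 20213 = - \frac{9465211}{303} - \frac{104 \sqrt{13}}{303}$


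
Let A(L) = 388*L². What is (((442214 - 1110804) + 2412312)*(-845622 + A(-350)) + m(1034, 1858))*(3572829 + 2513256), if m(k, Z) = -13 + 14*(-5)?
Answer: 495435174857876498805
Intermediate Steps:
m(k, Z) = -83 (m(k, Z) = -13 - 70 = -83)
(((442214 - 1110804) + 2412312)*(-845622 + A(-350)) + m(1034, 1858))*(3572829 + 2513256) = (((442214 - 1110804) + 2412312)*(-845622 + 388*(-350)²) - 83)*(3572829 + 2513256) = ((-668590 + 2412312)*(-845622 + 388*122500) - 83)*6086085 = (1743722*(-845622 + 47530000) - 83)*6086085 = (1743722*46684378 - 83)*6086085 = (81404576974916 - 83)*6086085 = 81404576974833*6086085 = 495435174857876498805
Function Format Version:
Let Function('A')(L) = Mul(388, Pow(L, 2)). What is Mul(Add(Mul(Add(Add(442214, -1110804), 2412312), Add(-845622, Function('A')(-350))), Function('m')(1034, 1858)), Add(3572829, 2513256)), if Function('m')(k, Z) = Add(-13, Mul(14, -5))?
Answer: 495435174857876498805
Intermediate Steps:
Function('m')(k, Z) = -83 (Function('m')(k, Z) = Add(-13, -70) = -83)
Mul(Add(Mul(Add(Add(442214, -1110804), 2412312), Add(-845622, Function('A')(-350))), Function('m')(1034, 1858)), Add(3572829, 2513256)) = Mul(Add(Mul(Add(Add(442214, -1110804), 2412312), Add(-845622, Mul(388, Pow(-350, 2)))), -83), Add(3572829, 2513256)) = Mul(Add(Mul(Add(-668590, 2412312), Add(-845622, Mul(388, 122500))), -83), 6086085) = Mul(Add(Mul(1743722, Add(-845622, 47530000)), -83), 6086085) = Mul(Add(Mul(1743722, 46684378), -83), 6086085) = Mul(Add(81404576974916, -83), 6086085) = Mul(81404576974833, 6086085) = 495435174857876498805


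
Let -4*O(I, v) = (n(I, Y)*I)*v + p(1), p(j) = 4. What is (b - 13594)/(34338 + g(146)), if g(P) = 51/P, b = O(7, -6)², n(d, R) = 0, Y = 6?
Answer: -661526/1671133 ≈ -0.39585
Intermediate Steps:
O(I, v) = -1 (O(I, v) = -((0*I)*v + 4)/4 = -(0*v + 4)/4 = -(0 + 4)/4 = -¼*4 = -1)
b = 1 (b = (-1)² = 1)
(b - 13594)/(34338 + g(146)) = (1 - 13594)/(34338 + 51/146) = -13593/(34338 + 51*(1/146)) = -13593/(34338 + 51/146) = -13593/5013399/146 = -13593*146/5013399 = -661526/1671133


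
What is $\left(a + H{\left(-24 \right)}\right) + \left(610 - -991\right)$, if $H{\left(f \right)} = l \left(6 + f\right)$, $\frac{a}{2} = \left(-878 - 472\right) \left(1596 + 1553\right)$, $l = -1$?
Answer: $-8500681$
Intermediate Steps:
$a = -8502300$ ($a = 2 \left(-878 - 472\right) \left(1596 + 1553\right) = 2 \left(\left(-1350\right) 3149\right) = 2 \left(-4251150\right) = -8502300$)
$H{\left(f \right)} = -6 - f$ ($H{\left(f \right)} = - (6 + f) = -6 - f$)
$\left(a + H{\left(-24 \right)}\right) + \left(610 - -991\right) = \left(-8502300 - -18\right) + \left(610 - -991\right) = \left(-8502300 + \left(-6 + 24\right)\right) + \left(610 + 991\right) = \left(-8502300 + 18\right) + 1601 = -8502282 + 1601 = -8500681$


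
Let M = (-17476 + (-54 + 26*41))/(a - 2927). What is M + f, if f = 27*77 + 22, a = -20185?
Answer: 2023949/963 ≈ 2101.7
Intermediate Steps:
M = 686/963 (M = (-17476 + (-54 + 26*41))/(-20185 - 2927) = (-17476 + (-54 + 1066))/(-23112) = (-17476 + 1012)*(-1/23112) = -16464*(-1/23112) = 686/963 ≈ 0.71236)
f = 2101 (f = 2079 + 22 = 2101)
M + f = 686/963 + 2101 = 2023949/963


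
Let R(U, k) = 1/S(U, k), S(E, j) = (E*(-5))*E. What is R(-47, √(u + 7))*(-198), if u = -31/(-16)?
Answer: 198/11045 ≈ 0.017927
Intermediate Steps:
u = 31/16 (u = -31*(-1/16) = 31/16 ≈ 1.9375)
S(E, j) = -5*E² (S(E, j) = (-5*E)*E = -5*E²)
R(U, k) = -1/(5*U²) (R(U, k) = 1/(-5*U²) = -1/(5*U²))
R(-47, √(u + 7))*(-198) = -⅕/(-47)²*(-198) = -⅕*1/2209*(-198) = -1/11045*(-198) = 198/11045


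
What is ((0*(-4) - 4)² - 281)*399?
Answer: -105735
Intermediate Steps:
((0*(-4) - 4)² - 281)*399 = ((0 - 4)² - 281)*399 = ((-4)² - 281)*399 = (16 - 281)*399 = -265*399 = -105735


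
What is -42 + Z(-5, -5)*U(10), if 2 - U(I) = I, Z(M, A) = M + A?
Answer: 38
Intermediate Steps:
Z(M, A) = A + M
U(I) = 2 - I
-42 + Z(-5, -5)*U(10) = -42 + (-5 - 5)*(2 - 1*10) = -42 - 10*(2 - 10) = -42 - 10*(-8) = -42 + 80 = 38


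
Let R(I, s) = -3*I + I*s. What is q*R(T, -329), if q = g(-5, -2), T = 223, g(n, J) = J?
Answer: 148072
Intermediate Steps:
q = -2
q*R(T, -329) = -446*(-3 - 329) = -446*(-332) = -2*(-74036) = 148072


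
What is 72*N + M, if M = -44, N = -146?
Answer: -10556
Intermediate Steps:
72*N + M = 72*(-146) - 44 = -10512 - 44 = -10556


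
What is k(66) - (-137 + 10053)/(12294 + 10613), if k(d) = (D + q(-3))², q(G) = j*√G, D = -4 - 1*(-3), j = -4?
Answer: -1086545/22907 + 8*I*√3 ≈ -47.433 + 13.856*I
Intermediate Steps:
D = -1 (D = -4 + 3 = -1)
q(G) = -4*√G
k(d) = (-1 - 4*I*√3)²
k(66) - (-137 + 10053)/(12294 + 10613) = (-47 + 8*I*√3) - (-137 + 10053)/(12294 + 10613) = (-47 + 8*I*√3) - 9916/22907 = -1086545/22907 + 8*I*√3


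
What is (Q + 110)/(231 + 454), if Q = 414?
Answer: 524/685 ≈ 0.76496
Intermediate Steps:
(Q + 110)/(231 + 454) = (414 + 110)/(231 + 454) = 524/685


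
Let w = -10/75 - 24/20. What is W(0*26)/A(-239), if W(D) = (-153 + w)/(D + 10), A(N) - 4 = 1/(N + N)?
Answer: -110657/28665 ≈ -3.8604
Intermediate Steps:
A(N) = 4 + 1/(2*N) (A(N) = 4 + 1/(N + N) = 4 + 1/(2*N))
w = -4/3 (w = -10*1/75 - 24*1/20 = -2/15 - 6/5 = -4/3 ≈ -1.3333)
W(D) = -463/(3*(10 + D)) (W(D) = (-153 - 4/3)/(D + 10) = -463/(3*(10 + D)))
W(0*26)/A(-239) = (-463/(30 + 3*(0*26)))/(4 + (½)/(-239)) = (-463/(30 + 3*0))/(4 + (½)*(-1/239)) = (-463/(30 + 0))/(4 - 1/478) = (-463/30)/(1911/478) = -463*1/30*(478/1911) = -463/30*478/1911 = -110657/28665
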